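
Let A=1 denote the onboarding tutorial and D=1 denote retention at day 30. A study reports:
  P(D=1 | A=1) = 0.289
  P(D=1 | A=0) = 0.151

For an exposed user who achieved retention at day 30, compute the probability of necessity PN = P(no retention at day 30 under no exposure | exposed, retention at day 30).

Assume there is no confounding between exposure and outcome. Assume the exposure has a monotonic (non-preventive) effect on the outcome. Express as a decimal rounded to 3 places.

PN ≈ 0.478

Let p₁ = 0.289, p₀ = 0.151.
Under exogeneity and monotonicity, PN = (p₁ − p₀) / p₁.
PN = (0.289 − 0.151) / 0.289 = 0.138 / 0.289 ≈ 0.4775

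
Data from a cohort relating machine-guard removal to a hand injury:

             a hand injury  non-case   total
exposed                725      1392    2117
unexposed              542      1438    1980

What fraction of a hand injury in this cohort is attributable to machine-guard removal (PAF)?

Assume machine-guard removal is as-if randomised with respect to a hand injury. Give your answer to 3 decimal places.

PAF ≈ 0.115

p₁ = P(outcome | exposed) = 725/2117 = 0.34247
p₀ = P(outcome | unexposed) = 542/1980 = 0.27374
Exposure prevalence π = 2117/4097 = 0.51672; overall risk P(Y=1) = 0.30925.
Under exogeneity, PAF = [P(Y=1) − p₀]/P(Y=1).
PAF = (0.30925 − 0.27374) / 0.30925 ≈ 0.1148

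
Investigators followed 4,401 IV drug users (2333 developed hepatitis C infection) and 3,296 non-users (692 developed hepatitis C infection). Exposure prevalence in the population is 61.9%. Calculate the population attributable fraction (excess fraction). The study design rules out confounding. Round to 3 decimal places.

p₁ = P(outcome | exposed) = 2333/4401 = 0.53011
p₀ = P(outcome | unexposed) = 692/3296 = 0.20995
Overall risk P(Y=1) = π·p₁ + (1−π)·p₀ = 0.619×0.53011 + 0.381×0.20995 = 0.40813.
Under exogeneity, PAF = [P(Y=1) − p₀] / P(Y=1).
PAF = (0.40813 − 0.20995) / 0.40813 ≈ 0.4856

PAF ≈ 0.486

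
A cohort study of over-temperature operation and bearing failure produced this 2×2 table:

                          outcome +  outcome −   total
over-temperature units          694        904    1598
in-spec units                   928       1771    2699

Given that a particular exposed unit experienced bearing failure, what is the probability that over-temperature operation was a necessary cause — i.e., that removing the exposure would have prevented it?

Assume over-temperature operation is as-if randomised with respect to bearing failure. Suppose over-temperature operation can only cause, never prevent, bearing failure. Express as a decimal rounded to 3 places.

p₁ = P(outcome | exposed) = 694/1598 = 0.43429
p₀ = P(outcome | unexposed) = 928/2699 = 0.34383
Under exogeneity and monotonicity, PN = (p₁ − p₀)/p₁.
PN = (0.43429 − 0.34383) / 0.43429 ≈ 0.2083

PN ≈ 0.208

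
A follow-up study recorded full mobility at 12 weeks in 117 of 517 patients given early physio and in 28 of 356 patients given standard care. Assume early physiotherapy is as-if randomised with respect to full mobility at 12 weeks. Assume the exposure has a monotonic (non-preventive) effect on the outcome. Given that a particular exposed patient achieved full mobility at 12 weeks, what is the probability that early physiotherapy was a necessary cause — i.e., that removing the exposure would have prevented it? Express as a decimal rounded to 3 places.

p₁ = P(outcome | exposed) = 117/517 = 0.22631
p₀ = P(outcome | unexposed) = 28/356 = 0.078652
Under exogeneity and monotonicity, PN = (p₁ − p₀) / p₁.
PN = (0.22631 − 0.078652) / 0.22631 = 0.14765 / 0.22631 ≈ 0.6525

PN ≈ 0.652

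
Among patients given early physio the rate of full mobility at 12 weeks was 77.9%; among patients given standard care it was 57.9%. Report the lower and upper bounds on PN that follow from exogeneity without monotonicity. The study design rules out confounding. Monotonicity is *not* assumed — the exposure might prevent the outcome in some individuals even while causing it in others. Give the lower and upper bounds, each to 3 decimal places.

0.257 ≤ PN ≤ 0.540

p₁ = 0.779, p₀ = 0.579.
Under exogeneity alone the bounds on PN are max{0,(p₁−p₀)/p₁} ≤ PN ≤ min{1,(1−p₀)/p₁}.
  lower = (p₁ − p₀)/p₁ = 0.2 / 0.779 ≈ 0.2567
  upper = min{1, (1 − p₀)/p₁} = 0.421 / 0.779 ≈ 0.5404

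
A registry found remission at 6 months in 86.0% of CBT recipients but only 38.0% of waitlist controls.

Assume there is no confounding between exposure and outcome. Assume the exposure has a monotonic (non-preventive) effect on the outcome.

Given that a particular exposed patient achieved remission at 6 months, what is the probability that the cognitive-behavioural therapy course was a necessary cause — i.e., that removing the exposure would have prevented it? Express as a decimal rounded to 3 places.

p₁ = 0.86, p₀ = 0.38.
Under exogeneity and monotonicity, PN = (p₁ − p₀) / p₁.
PN = (0.86 − 0.38) / 0.86 = 0.48 / 0.86 ≈ 0.5581

PN ≈ 0.558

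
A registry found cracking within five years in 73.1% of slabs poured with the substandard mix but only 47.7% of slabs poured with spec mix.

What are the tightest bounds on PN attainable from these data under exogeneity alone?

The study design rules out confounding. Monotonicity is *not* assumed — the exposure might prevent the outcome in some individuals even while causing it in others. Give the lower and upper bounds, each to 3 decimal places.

p₁ = 0.731, p₀ = 0.477.
Under exogeneity alone the bounds on PN are max{0,(p₁−p₀)/p₁} ≤ PN ≤ min{1,(1−p₀)/p₁}.
  lower = (p₁ − p₀)/p₁ = 0.254 / 0.731 ≈ 0.3475
  upper = min{1, (1 − p₀)/p₁} = 0.523 / 0.731 ≈ 0.7155

0.347 ≤ PN ≤ 0.715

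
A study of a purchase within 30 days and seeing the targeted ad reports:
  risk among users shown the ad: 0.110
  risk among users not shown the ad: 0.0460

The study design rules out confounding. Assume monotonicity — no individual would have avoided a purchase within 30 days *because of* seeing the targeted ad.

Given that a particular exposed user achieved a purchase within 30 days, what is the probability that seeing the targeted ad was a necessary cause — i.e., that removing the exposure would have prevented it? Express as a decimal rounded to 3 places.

Let p₁ = 0.11, p₀ = 0.046.
Under exogeneity and monotonicity, PN = (p₁ − p₀) / p₁.
PN = (0.11 − 0.046) / 0.11 = 0.064 / 0.11 ≈ 0.5818

PN ≈ 0.582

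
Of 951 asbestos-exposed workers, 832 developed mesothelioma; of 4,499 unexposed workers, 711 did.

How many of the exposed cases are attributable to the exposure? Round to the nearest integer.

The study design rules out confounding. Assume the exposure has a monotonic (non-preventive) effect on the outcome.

p₁ = P(outcome | exposed) = 832/951 = 0.87487
p₀ = P(outcome | unexposed) = 711/4499 = 0.15804
PN = (p₁ − p₀)/p₁ = (0.87487 − 0.15804) / 0.87487 ≈ 0.81936.
Attributable cases ≈ PN × (exposed cases) = 0.81936 × 832 ≈ 681.71.

about 682 cases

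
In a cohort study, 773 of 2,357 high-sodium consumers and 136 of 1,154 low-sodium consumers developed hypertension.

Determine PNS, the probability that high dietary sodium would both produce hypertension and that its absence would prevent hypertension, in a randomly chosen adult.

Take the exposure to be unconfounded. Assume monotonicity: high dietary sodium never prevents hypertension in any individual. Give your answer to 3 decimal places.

p₁ = P(outcome | exposed) = 773/2357 = 0.32796
p₀ = P(outcome | unexposed) = 136/1154 = 0.11785
Under exogeneity and monotonicity, PNS = p₁ − p₀.
PNS = 0.32796 − 0.11785 = 0.21011

PNS ≈ 0.210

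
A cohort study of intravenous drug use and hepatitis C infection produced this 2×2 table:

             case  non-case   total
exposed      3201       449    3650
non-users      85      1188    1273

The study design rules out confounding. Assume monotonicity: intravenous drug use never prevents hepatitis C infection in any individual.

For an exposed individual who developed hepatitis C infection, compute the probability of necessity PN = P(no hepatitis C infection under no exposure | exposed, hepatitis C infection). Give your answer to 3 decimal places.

PN ≈ 0.924

p₁ = P(outcome | exposed) = 3201/3650 = 0.87699
p₀ = P(outcome | unexposed) = 85/1273 = 0.066771
Under exogeneity and monotonicity, PN = (p₁ − p₀)/p₁.
PN = (0.87699 − 0.066771) / 0.87699 ≈ 0.9239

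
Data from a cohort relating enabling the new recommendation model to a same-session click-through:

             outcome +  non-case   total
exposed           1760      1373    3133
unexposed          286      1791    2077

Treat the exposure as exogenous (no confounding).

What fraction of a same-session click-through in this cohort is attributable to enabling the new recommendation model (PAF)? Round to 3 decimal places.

p₁ = P(outcome | exposed) = 1760/3133 = 0.56176
p₀ = P(outcome | unexposed) = 286/2077 = 0.1377
Exposure prevalence π = 3133/5210 = 0.60134; overall risk P(Y=1) = 0.39271.
Under exogeneity, PAF = [P(Y=1) − p₀]/P(Y=1).
PAF = (0.39271 − 0.1377) / 0.39271 ≈ 0.6494

PAF ≈ 0.649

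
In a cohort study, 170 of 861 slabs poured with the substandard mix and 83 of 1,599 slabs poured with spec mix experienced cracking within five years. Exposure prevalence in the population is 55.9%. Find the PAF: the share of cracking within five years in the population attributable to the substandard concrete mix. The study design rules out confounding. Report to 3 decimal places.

p₁ = P(outcome | exposed) = 170/861 = 0.19744
p₀ = P(outcome | unexposed) = 83/1599 = 0.051907
Overall risk P(Y=1) = π·p₁ + (1−π)·p₀ = 0.559×0.19744 + 0.441×0.051907 = 0.13326.
Under exogeneity, PAF = [P(Y=1) − p₀] / P(Y=1).
PAF = (0.13326 − 0.051907) / 0.13326 ≈ 0.6105

PAF ≈ 0.610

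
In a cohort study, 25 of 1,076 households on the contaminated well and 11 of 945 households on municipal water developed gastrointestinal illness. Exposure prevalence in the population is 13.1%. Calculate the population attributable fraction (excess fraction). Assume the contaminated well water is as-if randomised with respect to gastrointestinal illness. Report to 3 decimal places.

PAF ≈ 0.115

p₁ = P(outcome | exposed) = 25/1076 = 0.023234
p₀ = P(outcome | unexposed) = 11/945 = 0.01164
Overall risk P(Y=1) = π·p₁ + (1−π)·p₀ = 0.131×0.023234 + 0.869×0.01164 = 0.013159.
Under exogeneity, PAF = [P(Y=1) − p₀] / P(Y=1).
PAF = (0.013159 − 0.01164) / 0.013159 ≈ 0.1154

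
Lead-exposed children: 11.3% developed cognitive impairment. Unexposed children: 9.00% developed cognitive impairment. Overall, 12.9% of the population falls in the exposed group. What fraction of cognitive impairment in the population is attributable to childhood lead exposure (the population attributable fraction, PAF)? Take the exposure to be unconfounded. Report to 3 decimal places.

p₁ = 0.113, p₀ = 0.09.
Overall risk P(Y=1) = π·p₁ + (1−π)·p₀ = 0.129×0.113 + 0.871×0.09 = 0.092967.
Under exogeneity, PAF = [P(Y=1) − p₀] / P(Y=1).
PAF = (0.092967 − 0.09) / 0.092967 ≈ 0.0319

PAF ≈ 0.032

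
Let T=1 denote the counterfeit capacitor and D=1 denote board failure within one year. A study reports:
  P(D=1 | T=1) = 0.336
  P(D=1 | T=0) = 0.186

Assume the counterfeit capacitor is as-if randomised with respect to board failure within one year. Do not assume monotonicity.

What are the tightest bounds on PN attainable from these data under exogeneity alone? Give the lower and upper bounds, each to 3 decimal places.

Let p₁ = 0.336, p₀ = 0.186.
Under exogeneity alone the bounds on PN are max{0,(p₁−p₀)/p₁} ≤ PN ≤ min{1,(1−p₀)/p₁}.
  lower = (p₁ − p₀)/p₁ = 0.15 / 0.336 ≈ 0.4464
  upper = min{1, (1 − p₀)/p₁} = 0.814 / 0.336 ≈ 2.4226 → capped at 1

0.446 ≤ PN ≤ 1.000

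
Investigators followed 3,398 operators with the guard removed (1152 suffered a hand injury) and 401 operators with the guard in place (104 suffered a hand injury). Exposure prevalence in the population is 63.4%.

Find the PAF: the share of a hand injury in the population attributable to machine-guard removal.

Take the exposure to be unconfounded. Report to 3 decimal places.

PAF ≈ 0.163

p₁ = P(outcome | exposed) = 1152/3398 = 0.33902
p₀ = P(outcome | unexposed) = 104/401 = 0.25935
Overall risk P(Y=1) = π·p₁ + (1−π)·p₀ = 0.634×0.33902 + 0.366×0.25935 = 0.30986.
Under exogeneity, PAF = [P(Y=1) − p₀] / P(Y=1).
PAF = (0.30986 − 0.25935) / 0.30986 ≈ 0.1630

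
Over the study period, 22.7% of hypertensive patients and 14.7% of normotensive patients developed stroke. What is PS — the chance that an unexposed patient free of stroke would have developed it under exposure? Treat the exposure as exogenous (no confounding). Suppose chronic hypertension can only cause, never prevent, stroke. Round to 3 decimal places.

p₁ = 0.227, p₀ = 0.147.
Under exogeneity and monotonicity, PS = (p₁ − p₀) / (1 − p₀).
PS = (0.227 − 0.147) / (1 − 0.147) = 0.08 / 0.853 ≈ 0.0938

PS ≈ 0.094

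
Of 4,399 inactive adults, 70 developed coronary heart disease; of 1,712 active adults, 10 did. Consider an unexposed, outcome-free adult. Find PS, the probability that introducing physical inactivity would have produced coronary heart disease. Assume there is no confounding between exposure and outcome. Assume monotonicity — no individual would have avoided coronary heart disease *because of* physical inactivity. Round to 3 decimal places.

p₁ = P(outcome | exposed) = 70/4399 = 0.015913
p₀ = P(outcome | unexposed) = 10/1712 = 0.0058411
Under exogeneity and monotonicity, PS = (p₁ − p₀) / (1 − p₀).
PS = (0.015913 − 0.0058411) / (1 − 0.0058411) = 0.010072 / 0.99416 ≈ 0.0101

PS ≈ 0.010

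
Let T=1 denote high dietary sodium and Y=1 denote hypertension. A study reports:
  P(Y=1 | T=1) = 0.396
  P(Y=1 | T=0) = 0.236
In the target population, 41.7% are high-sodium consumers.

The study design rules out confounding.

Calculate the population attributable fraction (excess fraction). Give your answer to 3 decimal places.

Let p₁ = 0.396, p₀ = 0.236.
Overall risk P(Y=1) = π·p₁ + (1−π)·p₀ = 0.417×0.396 + 0.583×0.236 = 0.30272.
Under exogeneity, PAF = [P(Y=1) − p₀] / P(Y=1).
PAF = (0.30272 − 0.236) / 0.30272 ≈ 0.2204

PAF ≈ 0.220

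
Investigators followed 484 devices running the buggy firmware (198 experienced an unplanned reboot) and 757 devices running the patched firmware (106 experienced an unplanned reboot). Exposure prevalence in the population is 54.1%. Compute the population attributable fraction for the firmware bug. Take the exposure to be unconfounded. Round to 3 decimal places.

PAF ≈ 0.510

p₁ = P(outcome | exposed) = 198/484 = 0.40909
p₀ = P(outcome | unexposed) = 106/757 = 0.14003
Overall risk P(Y=1) = π·p₁ + (1−π)·p₀ = 0.541×0.40909 + 0.459×0.14003 = 0.28559.
Under exogeneity, PAF = [P(Y=1) − p₀] / P(Y=1).
PAF = (0.28559 − 0.14003) / 0.28559 ≈ 0.5097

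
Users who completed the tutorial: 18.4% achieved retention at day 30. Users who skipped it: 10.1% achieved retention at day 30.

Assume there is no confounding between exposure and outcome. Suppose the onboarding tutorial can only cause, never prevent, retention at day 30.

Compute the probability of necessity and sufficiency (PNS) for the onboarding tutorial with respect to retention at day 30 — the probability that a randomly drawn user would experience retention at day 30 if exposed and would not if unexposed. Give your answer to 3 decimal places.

p₁ = 0.184, p₀ = 0.101.
Under exogeneity and monotonicity, PNS = p₁ − p₀.
PNS = 0.184 − 0.101 = 0.083

PNS ≈ 0.083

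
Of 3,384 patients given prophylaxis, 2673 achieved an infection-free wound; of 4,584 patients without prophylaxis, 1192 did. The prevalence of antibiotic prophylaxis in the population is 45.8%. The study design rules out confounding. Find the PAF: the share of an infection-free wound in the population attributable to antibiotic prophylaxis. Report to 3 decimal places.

p₁ = P(outcome | exposed) = 2673/3384 = 0.78989
p₀ = P(outcome | unexposed) = 1192/4584 = 0.26003
Overall risk P(Y=1) = π·p₁ + (1−π)·p₀ = 0.458×0.78989 + 0.542×0.26003 = 0.50271.
Under exogeneity, PAF = [P(Y=1) − p₀] / P(Y=1).
PAF = (0.50271 − 0.26003) / 0.50271 ≈ 0.4827

PAF ≈ 0.483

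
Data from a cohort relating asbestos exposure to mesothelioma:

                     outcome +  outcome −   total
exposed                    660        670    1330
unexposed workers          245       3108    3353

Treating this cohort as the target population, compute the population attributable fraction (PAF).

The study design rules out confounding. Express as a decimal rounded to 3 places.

PAF ≈ 0.622

p₁ = P(outcome | exposed) = 660/1330 = 0.49624
p₀ = P(outcome | unexposed) = 245/3353 = 0.073069
Exposure prevalence π = 1330/4683 = 0.28401; overall risk P(Y=1) = 0.19325.
Under exogeneity, PAF = [P(Y=1) − p₀]/P(Y=1).
PAF = (0.19325 − 0.073069) / 0.19325 ≈ 0.6219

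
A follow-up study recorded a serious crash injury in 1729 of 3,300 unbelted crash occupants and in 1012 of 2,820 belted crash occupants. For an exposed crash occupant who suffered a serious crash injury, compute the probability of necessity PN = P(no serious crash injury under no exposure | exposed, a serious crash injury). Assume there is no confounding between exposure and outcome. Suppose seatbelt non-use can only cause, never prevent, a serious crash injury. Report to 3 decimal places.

PN ≈ 0.315

p₁ = P(outcome | exposed) = 1729/3300 = 0.52394
p₀ = P(outcome | unexposed) = 1012/2820 = 0.35887
Under exogeneity and monotonicity, PN = (p₁ − p₀) / p₁.
PN = (0.52394 − 0.35887) / 0.52394 = 0.16507 / 0.52394 ≈ 0.3151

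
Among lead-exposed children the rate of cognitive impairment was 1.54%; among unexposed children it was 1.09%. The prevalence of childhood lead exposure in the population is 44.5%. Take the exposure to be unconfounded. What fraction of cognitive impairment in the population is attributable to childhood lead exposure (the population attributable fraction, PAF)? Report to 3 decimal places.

p₁ = 0.0154, p₀ = 0.0109.
Overall risk P(Y=1) = π·p₁ + (1−π)·p₀ = 0.445×0.0154 + 0.555×0.0109 = 0.012903.
Under exogeneity, PAF = [P(Y=1) − p₀] / P(Y=1).
PAF = (0.012903 − 0.0109) / 0.012903 ≈ 0.1552

PAF ≈ 0.155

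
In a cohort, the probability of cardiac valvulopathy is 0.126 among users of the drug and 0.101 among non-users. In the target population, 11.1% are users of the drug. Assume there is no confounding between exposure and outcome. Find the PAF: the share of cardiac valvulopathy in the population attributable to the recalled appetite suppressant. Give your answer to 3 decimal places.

PAF ≈ 0.027

Let p₁ = 0.126, p₀ = 0.101.
Overall risk P(Y=1) = π·p₁ + (1−π)·p₀ = 0.111×0.126 + 0.889×0.101 = 0.10378.
Under exogeneity, PAF = [P(Y=1) − p₀] / P(Y=1).
PAF = (0.10378 − 0.101) / 0.10378 ≈ 0.0267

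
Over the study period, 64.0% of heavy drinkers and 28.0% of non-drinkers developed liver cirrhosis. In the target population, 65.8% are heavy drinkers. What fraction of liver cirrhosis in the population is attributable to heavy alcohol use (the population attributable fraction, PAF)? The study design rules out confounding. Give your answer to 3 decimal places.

p₁ = 0.64, p₀ = 0.28.
Overall risk P(Y=1) = π·p₁ + (1−π)·p₀ = 0.658×0.64 + 0.342×0.28 = 0.51688.
Under exogeneity, PAF = [P(Y=1) − p₀] / P(Y=1).
PAF = (0.51688 − 0.28) / 0.51688 ≈ 0.4583

PAF ≈ 0.458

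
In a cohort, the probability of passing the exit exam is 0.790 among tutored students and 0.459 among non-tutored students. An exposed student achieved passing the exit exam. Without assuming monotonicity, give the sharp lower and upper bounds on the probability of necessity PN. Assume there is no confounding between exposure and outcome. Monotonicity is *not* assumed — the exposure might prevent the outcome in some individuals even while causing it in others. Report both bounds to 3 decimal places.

0.419 ≤ PN ≤ 0.685

Let p₁ = 0.79, p₀ = 0.459.
Under exogeneity alone the bounds on PN are max{0,(p₁−p₀)/p₁} ≤ PN ≤ min{1,(1−p₀)/p₁}.
  lower = (p₁ − p₀)/p₁ = 0.331 / 0.79 ≈ 0.4190
  upper = min{1, (1 − p₀)/p₁} = 0.541 / 0.79 ≈ 0.6848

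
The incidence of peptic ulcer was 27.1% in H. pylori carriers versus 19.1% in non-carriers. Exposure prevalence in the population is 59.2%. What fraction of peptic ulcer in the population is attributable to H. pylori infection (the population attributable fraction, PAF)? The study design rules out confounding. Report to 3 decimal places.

PAF ≈ 0.199

p₁ = 0.271, p₀ = 0.191.
Overall risk P(Y=1) = π·p₁ + (1−π)·p₀ = 0.592×0.271 + 0.408×0.191 = 0.23836.
Under exogeneity, PAF = [P(Y=1) − p₀] / P(Y=1).
PAF = (0.23836 − 0.191) / 0.23836 ≈ 0.1987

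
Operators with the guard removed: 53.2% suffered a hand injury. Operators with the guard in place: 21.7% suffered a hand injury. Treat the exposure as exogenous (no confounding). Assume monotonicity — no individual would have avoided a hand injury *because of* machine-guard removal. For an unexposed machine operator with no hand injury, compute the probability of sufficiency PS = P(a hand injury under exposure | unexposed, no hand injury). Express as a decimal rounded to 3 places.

PS ≈ 0.402

p₁ = 0.532, p₀ = 0.217.
Under exogeneity and monotonicity, PS = (p₁ − p₀) / (1 − p₀).
PS = (0.532 − 0.217) / (1 − 0.217) = 0.315 / 0.783 ≈ 0.4023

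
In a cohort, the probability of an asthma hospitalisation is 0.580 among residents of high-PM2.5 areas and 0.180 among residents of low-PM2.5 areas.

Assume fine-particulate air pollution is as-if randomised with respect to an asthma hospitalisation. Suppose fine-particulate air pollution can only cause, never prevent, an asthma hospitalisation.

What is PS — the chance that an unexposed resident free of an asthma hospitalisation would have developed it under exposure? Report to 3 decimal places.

PS ≈ 0.488

Let p₁ = 0.58, p₀ = 0.18.
Under exogeneity and monotonicity, PS = (p₁ − p₀) / (1 − p₀).
PS = (0.58 − 0.18) / (1 − 0.18) = 0.4 / 0.82 ≈ 0.4878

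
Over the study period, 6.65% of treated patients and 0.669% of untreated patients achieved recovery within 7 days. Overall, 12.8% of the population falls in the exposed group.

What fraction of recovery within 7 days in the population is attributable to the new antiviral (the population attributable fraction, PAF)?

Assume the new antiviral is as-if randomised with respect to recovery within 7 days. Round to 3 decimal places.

p₁ = 0.0665, p₀ = 0.00669.
Overall risk P(Y=1) = π·p₁ + (1−π)·p₀ = 0.128×0.0665 + 0.872×0.00669 = 0.014346.
Under exogeneity, PAF = [P(Y=1) − p₀] / P(Y=1).
PAF = (0.014346 − 0.00669) / 0.014346 ≈ 0.5337

PAF ≈ 0.534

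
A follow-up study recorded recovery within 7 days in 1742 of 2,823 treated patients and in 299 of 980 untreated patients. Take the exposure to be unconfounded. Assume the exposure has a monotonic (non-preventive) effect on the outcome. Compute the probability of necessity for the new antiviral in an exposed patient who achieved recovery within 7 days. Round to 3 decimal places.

PN ≈ 0.506

p₁ = P(outcome | exposed) = 1742/2823 = 0.61707
p₀ = P(outcome | unexposed) = 299/980 = 0.3051
Under exogeneity and monotonicity, PN = (p₁ − p₀) / p₁.
PN = (0.61707 − 0.3051) / 0.61707 = 0.31197 / 0.61707 ≈ 0.5056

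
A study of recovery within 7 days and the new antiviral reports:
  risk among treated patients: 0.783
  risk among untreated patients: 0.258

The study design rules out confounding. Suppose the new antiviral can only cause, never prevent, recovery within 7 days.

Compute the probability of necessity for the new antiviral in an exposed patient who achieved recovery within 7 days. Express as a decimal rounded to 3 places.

Let p₁ = 0.783, p₀ = 0.258.
Under exogeneity and monotonicity, PN = (p₁ − p₀) / p₁.
PN = (0.783 − 0.258) / 0.783 = 0.525 / 0.783 ≈ 0.6705

PN ≈ 0.670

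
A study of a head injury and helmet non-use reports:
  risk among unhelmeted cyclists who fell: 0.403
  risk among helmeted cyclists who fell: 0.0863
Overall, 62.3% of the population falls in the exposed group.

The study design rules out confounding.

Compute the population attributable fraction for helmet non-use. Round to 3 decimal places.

PAF ≈ 0.696

Let p₁ = 0.403, p₀ = 0.0863.
Overall risk P(Y=1) = π·p₁ + (1−π)·p₀ = 0.623×0.403 + 0.377×0.0863 = 0.2836.
Under exogeneity, PAF = [P(Y=1) − p₀] / P(Y=1).
PAF = (0.2836 − 0.0863) / 0.2836 ≈ 0.6957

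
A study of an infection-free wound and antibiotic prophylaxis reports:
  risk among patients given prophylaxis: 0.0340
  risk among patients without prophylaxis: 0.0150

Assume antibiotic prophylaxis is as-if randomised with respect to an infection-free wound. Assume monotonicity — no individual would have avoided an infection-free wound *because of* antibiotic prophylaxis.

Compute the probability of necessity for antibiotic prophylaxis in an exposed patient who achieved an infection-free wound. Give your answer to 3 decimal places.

Let p₁ = 0.034, p₀ = 0.015.
Under exogeneity and monotonicity, PN = (p₁ − p₀) / p₁.
PN = (0.034 − 0.015) / 0.034 = 0.019 / 0.034 ≈ 0.5588

PN ≈ 0.559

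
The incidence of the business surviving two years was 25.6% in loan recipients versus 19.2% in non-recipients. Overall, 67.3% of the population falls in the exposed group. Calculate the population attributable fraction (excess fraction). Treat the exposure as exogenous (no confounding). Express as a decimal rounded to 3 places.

p₁ = 0.256, p₀ = 0.192.
Overall risk P(Y=1) = π·p₁ + (1−π)·p₀ = 0.673×0.256 + 0.327×0.192 = 0.23507.
Under exogeneity, PAF = [P(Y=1) − p₀] / P(Y=1).
PAF = (0.23507 − 0.192) / 0.23507 ≈ 0.1832

PAF ≈ 0.183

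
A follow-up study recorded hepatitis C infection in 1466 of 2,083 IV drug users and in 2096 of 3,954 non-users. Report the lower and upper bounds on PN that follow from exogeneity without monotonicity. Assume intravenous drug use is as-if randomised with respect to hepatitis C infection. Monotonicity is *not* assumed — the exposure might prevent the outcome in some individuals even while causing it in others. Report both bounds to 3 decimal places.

p₁ = P(outcome | exposed) = 1466/2083 = 0.70379
p₀ = P(outcome | unexposed) = 2096/3954 = 0.5301
Under exogeneity alone the bounds on PN are max{0,(p₁−p₀)/p₁} ≤ PN ≤ min{1,(1−p₀)/p₁}.
  lower = (p₁ − p₀)/p₁ = 0.1737 / 0.70379 ≈ 0.2468
  upper = min{1, (1 − p₀)/p₁} = 0.4699 / 0.70379 ≈ 0.6677

0.247 ≤ PN ≤ 0.668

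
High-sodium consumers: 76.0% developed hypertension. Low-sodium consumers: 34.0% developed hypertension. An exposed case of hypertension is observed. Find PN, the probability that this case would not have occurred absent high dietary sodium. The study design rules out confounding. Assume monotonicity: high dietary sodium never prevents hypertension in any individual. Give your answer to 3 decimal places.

p₁ = 0.76, p₀ = 0.34.
Under exogeneity and monotonicity, PN = (p₁ − p₀) / p₁.
PN = (0.76 − 0.34) / 0.76 = 0.42 / 0.76 ≈ 0.5526

PN ≈ 0.553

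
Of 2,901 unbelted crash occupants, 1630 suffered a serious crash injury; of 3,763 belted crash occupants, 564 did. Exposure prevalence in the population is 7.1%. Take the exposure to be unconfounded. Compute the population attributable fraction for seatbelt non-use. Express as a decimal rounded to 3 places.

PAF ≈ 0.163

p₁ = P(outcome | exposed) = 1630/2901 = 0.56188
p₀ = P(outcome | unexposed) = 564/3763 = 0.14988
Overall risk P(Y=1) = π·p₁ + (1−π)·p₀ = 0.071×0.56188 + 0.929×0.14988 = 0.17913.
Under exogeneity, PAF = [P(Y=1) − p₀] / P(Y=1).
PAF = (0.17913 − 0.14988) / 0.17913 ≈ 0.1633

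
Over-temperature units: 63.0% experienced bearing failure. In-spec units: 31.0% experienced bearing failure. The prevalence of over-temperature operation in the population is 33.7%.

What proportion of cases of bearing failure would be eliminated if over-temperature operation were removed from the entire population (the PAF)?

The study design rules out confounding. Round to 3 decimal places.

p₁ = 0.63, p₀ = 0.31.
Overall risk P(Y=1) = π·p₁ + (1−π)·p₀ = 0.337×0.63 + 0.663×0.31 = 0.41784.
Under exogeneity, PAF = [P(Y=1) − p₀] / P(Y=1).
PAF = (0.41784 − 0.31) / 0.41784 ≈ 0.2581

PAF ≈ 0.258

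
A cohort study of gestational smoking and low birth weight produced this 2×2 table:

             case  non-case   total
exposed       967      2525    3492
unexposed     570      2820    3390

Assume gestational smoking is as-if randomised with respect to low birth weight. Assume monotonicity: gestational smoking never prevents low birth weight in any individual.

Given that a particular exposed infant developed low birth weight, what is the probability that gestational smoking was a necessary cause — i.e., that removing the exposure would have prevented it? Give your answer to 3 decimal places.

PN ≈ 0.393

p₁ = P(outcome | exposed) = 967/3492 = 0.27692
p₀ = P(outcome | unexposed) = 570/3390 = 0.16814
Under exogeneity and monotonicity, PN = (p₁ − p₀)/p₁.
PN = (0.27692 − 0.16814) / 0.27692 ≈ 0.3928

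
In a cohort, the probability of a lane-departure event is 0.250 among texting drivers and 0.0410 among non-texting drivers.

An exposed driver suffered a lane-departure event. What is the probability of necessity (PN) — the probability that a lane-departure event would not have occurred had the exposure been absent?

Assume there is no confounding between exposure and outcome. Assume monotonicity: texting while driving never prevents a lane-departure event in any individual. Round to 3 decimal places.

Let p₁ = 0.25, p₀ = 0.041.
Under exogeneity and monotonicity, PN = (p₁ − p₀) / p₁.
PN = (0.25 − 0.041) / 0.25 = 0.209 / 0.25 ≈ 0.8360

PN ≈ 0.836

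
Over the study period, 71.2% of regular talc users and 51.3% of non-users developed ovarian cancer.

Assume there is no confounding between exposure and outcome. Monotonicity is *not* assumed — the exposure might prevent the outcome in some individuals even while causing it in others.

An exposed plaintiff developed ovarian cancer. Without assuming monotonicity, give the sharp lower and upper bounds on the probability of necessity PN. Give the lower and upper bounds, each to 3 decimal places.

p₁ = 0.712, p₀ = 0.513.
Under exogeneity alone the bounds on PN are max{0,(p₁−p₀)/p₁} ≤ PN ≤ min{1,(1−p₀)/p₁}.
  lower = (p₁ − p₀)/p₁ = 0.199 / 0.712 ≈ 0.2795
  upper = min{1, (1 − p₀)/p₁} = 0.487 / 0.712 ≈ 0.6840

0.279 ≤ PN ≤ 0.684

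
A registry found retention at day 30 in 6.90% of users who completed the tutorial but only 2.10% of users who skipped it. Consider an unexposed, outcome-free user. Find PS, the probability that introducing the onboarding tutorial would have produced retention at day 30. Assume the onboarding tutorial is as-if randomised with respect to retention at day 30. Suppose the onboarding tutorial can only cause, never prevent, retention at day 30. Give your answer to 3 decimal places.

PS ≈ 0.049

p₁ = 0.069, p₀ = 0.021.
Under exogeneity and monotonicity, PS = (p₁ − p₀) / (1 − p₀).
PS = (0.069 − 0.021) / (1 − 0.021) = 0.048 / 0.979 ≈ 0.0490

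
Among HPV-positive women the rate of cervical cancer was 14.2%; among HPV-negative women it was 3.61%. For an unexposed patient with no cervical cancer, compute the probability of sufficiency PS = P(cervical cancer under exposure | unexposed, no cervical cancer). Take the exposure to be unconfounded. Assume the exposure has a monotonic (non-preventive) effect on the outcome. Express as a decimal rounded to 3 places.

p₁ = 0.142, p₀ = 0.0361.
Under exogeneity and monotonicity, PS = (p₁ − p₀) / (1 − p₀).
PS = (0.142 − 0.0361) / (1 − 0.0361) = 0.1059 / 0.9639 ≈ 0.1099

PS ≈ 0.110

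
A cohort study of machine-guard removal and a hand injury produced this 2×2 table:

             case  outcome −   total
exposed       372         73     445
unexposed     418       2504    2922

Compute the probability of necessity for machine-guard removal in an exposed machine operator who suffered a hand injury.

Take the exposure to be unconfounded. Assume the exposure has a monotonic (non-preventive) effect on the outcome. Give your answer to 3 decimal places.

PN ≈ 0.829

p₁ = P(outcome | exposed) = 372/445 = 0.83596
p₀ = P(outcome | unexposed) = 418/2922 = 0.14305
Under exogeneity and monotonicity, PN = (p₁ − p₀)/p₁.
PN = (0.83596 − 0.14305) / 0.83596 ≈ 0.8289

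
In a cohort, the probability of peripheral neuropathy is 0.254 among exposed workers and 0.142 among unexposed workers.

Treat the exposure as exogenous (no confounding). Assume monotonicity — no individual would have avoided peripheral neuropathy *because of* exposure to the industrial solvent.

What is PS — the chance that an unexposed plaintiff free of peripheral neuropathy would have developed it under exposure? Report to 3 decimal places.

Let p₁ = 0.254, p₀ = 0.142.
Under exogeneity and monotonicity, PS = (p₁ − p₀) / (1 − p₀).
PS = (0.254 − 0.142) / (1 − 0.142) = 0.112 / 0.858 ≈ 0.1305

PS ≈ 0.131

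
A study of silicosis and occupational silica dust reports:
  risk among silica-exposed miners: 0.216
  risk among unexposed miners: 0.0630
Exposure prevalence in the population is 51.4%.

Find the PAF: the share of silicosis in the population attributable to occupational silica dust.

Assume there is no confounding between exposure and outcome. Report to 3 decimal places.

PAF ≈ 0.555

Let p₁ = 0.216, p₀ = 0.063.
Overall risk P(Y=1) = π·p₁ + (1−π)·p₀ = 0.514×0.216 + 0.486×0.063 = 0.14164.
Under exogeneity, PAF = [P(Y=1) − p₀] / P(Y=1).
PAF = (0.14164 − 0.063) / 0.14164 ≈ 0.5552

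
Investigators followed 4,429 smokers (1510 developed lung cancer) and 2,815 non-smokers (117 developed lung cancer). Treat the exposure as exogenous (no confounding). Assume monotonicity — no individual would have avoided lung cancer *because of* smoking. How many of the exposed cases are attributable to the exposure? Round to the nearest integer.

about 1326 cases

p₁ = P(outcome | exposed) = 1510/4429 = 0.34093
p₀ = P(outcome | unexposed) = 117/2815 = 0.041563
PN = (p₁ − p₀)/p₁ = (0.34093 − 0.041563) / 0.34093 ≈ 0.87809.
Attributable cases ≈ PN × (exposed cases) = 0.87809 × 1510 ≈ 1325.92.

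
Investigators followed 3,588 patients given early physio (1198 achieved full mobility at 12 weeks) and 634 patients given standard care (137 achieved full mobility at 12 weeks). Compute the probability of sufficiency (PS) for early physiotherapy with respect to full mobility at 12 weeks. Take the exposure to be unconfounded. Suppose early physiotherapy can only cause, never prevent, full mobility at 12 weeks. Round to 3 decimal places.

p₁ = P(outcome | exposed) = 1198/3588 = 0.33389
p₀ = P(outcome | unexposed) = 137/634 = 0.21609
Under exogeneity and monotonicity, PS = (p₁ − p₀) / (1 − p₀).
PS = (0.33389 − 0.21609) / (1 − 0.21609) = 0.1178 / 0.78391 ≈ 0.1503

PS ≈ 0.150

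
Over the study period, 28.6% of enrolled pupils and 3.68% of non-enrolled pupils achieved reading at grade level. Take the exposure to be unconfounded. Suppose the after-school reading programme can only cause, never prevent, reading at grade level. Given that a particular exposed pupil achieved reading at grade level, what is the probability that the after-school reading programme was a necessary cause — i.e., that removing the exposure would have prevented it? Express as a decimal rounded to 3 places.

p₁ = 0.286, p₀ = 0.0368.
Under exogeneity and monotonicity, PN = (p₁ − p₀) / p₁.
PN = (0.286 − 0.0368) / 0.286 = 0.2492 / 0.286 ≈ 0.8713

PN ≈ 0.871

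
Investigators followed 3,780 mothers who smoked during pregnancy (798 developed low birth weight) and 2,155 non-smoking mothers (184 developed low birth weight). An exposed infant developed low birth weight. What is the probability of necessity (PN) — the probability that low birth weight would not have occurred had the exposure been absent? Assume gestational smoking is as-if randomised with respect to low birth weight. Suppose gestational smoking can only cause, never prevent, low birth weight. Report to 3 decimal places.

PN ≈ 0.596

p₁ = P(outcome | exposed) = 798/3780 = 0.21111
p₀ = P(outcome | unexposed) = 184/2155 = 0.085383
Under exogeneity and monotonicity, PN = (p₁ − p₀) / p₁.
PN = (0.21111 − 0.085383) / 0.21111 = 0.12573 / 0.21111 ≈ 0.5956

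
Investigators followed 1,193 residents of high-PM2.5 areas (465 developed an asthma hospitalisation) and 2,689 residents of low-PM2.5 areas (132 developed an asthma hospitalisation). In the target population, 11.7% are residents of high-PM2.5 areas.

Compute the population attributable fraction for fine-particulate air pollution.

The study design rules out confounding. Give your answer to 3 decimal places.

p₁ = P(outcome | exposed) = 465/1193 = 0.38977
p₀ = P(outcome | unexposed) = 132/2689 = 0.049089
Overall risk P(Y=1) = π·p₁ + (1−π)·p₀ = 0.117×0.38977 + 0.883×0.049089 = 0.088949.
Under exogeneity, PAF = [P(Y=1) − p₀] / P(Y=1).
PAF = (0.088949 − 0.049089) / 0.088949 ≈ 0.4481

PAF ≈ 0.448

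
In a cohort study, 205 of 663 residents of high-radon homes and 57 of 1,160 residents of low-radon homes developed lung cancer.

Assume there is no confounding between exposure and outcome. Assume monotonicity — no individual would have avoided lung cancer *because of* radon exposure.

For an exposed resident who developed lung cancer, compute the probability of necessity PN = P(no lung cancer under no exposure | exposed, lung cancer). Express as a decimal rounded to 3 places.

PN ≈ 0.841

p₁ = P(outcome | exposed) = 205/663 = 0.3092
p₀ = P(outcome | unexposed) = 57/1160 = 0.049138
Under exogeneity and monotonicity, PN = (p₁ − p₀) / p₁.
PN = (0.3092 − 0.049138) / 0.3092 = 0.26006 / 0.3092 ≈ 0.8411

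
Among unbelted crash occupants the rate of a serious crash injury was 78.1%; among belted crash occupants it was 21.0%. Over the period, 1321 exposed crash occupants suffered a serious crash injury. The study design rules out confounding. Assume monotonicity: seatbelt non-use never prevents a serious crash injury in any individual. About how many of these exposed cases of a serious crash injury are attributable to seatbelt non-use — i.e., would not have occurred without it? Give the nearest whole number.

p₁ = 0.781, p₀ = 0.21.
PN = (p₁ − p₀)/p₁ = (0.781 − 0.21) / 0.781 ≈ 0.73111.
Attributable cases ≈ PN × (exposed cases) = 0.73111 × 1321 ≈ 965.80.

about 966 cases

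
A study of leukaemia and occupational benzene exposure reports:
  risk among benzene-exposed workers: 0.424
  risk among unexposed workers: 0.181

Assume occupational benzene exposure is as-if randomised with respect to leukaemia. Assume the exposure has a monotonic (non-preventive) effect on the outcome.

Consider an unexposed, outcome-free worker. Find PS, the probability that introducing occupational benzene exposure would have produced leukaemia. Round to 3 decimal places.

PS ≈ 0.297

Let p₁ = 0.424, p₀ = 0.181.
Under exogeneity and monotonicity, PS = (p₁ − p₀) / (1 − p₀).
PS = (0.424 − 0.181) / (1 − 0.181) = 0.243 / 0.819 ≈ 0.2967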